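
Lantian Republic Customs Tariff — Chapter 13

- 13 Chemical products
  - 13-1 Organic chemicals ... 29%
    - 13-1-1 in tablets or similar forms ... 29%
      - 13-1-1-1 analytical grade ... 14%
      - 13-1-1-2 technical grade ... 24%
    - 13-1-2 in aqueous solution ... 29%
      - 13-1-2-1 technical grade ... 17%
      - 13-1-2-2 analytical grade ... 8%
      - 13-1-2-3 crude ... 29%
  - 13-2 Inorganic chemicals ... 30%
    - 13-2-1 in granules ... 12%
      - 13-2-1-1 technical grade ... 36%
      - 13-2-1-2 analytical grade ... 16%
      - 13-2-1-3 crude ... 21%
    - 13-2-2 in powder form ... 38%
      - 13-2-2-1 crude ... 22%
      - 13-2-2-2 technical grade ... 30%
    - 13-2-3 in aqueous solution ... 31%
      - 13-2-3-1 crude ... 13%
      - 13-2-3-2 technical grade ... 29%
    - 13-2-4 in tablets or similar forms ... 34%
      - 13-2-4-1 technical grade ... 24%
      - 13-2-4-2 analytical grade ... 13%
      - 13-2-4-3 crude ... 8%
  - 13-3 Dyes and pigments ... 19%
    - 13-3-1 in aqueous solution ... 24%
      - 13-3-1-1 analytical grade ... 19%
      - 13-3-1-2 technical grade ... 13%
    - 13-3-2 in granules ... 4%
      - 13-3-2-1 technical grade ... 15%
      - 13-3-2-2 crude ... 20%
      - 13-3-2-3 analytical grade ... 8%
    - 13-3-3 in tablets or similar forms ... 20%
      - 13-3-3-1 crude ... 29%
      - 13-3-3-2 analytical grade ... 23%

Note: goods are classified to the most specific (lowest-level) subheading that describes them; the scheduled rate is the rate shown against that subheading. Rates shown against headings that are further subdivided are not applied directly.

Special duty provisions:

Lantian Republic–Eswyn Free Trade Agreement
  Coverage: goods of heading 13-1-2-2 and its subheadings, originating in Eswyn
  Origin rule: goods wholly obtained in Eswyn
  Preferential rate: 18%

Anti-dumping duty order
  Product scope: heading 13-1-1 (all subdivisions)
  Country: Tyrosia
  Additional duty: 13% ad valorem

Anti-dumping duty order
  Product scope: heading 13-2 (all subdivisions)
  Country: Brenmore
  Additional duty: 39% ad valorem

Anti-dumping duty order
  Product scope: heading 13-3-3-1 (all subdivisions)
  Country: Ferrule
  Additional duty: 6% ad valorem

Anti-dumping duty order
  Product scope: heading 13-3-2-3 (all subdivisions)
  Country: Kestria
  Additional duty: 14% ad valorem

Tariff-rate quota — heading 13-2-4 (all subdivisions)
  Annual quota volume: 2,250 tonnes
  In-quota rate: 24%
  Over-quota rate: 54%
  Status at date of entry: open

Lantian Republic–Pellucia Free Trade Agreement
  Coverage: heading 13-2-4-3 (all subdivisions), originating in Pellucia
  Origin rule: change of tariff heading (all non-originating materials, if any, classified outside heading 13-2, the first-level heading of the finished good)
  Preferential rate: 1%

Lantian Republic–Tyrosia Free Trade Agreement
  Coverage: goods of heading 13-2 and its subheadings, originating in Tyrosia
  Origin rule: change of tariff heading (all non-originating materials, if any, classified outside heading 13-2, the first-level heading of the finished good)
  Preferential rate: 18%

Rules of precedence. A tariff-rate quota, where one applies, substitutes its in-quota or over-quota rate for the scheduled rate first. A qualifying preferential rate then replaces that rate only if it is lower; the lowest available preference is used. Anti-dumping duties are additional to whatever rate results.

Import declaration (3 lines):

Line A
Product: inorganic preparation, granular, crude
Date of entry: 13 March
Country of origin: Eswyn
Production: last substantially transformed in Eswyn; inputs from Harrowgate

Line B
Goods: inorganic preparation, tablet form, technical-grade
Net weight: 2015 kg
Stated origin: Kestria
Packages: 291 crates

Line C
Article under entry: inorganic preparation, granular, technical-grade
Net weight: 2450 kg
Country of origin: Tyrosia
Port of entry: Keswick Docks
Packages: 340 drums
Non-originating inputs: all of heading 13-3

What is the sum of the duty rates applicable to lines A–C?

63%

Line A: inorganic → 13-2; granular → 13-2-1; crude → 13-2-1-3. Scheduled 21%. Eswyn agreement on 13-1-2-2: 13-2-1-3 not covered. → 21%.
Line B: inorganic → 13-2; tablet form → 13-2-4; technical-grade → 13-2-4-1. Scheduled 24%. quota on 13-2-4 open → in-quota 24%. → 24%.
Line C: inorganic → 13-2; granular → 13-2-1; technical-grade → 13-2-1-1. Scheduled 36%. Tyrosia agreement on 13-2: CTH met → 18% available; preferential 18%. → 18%.
Sum: 21% + 24% + 18% = 63%.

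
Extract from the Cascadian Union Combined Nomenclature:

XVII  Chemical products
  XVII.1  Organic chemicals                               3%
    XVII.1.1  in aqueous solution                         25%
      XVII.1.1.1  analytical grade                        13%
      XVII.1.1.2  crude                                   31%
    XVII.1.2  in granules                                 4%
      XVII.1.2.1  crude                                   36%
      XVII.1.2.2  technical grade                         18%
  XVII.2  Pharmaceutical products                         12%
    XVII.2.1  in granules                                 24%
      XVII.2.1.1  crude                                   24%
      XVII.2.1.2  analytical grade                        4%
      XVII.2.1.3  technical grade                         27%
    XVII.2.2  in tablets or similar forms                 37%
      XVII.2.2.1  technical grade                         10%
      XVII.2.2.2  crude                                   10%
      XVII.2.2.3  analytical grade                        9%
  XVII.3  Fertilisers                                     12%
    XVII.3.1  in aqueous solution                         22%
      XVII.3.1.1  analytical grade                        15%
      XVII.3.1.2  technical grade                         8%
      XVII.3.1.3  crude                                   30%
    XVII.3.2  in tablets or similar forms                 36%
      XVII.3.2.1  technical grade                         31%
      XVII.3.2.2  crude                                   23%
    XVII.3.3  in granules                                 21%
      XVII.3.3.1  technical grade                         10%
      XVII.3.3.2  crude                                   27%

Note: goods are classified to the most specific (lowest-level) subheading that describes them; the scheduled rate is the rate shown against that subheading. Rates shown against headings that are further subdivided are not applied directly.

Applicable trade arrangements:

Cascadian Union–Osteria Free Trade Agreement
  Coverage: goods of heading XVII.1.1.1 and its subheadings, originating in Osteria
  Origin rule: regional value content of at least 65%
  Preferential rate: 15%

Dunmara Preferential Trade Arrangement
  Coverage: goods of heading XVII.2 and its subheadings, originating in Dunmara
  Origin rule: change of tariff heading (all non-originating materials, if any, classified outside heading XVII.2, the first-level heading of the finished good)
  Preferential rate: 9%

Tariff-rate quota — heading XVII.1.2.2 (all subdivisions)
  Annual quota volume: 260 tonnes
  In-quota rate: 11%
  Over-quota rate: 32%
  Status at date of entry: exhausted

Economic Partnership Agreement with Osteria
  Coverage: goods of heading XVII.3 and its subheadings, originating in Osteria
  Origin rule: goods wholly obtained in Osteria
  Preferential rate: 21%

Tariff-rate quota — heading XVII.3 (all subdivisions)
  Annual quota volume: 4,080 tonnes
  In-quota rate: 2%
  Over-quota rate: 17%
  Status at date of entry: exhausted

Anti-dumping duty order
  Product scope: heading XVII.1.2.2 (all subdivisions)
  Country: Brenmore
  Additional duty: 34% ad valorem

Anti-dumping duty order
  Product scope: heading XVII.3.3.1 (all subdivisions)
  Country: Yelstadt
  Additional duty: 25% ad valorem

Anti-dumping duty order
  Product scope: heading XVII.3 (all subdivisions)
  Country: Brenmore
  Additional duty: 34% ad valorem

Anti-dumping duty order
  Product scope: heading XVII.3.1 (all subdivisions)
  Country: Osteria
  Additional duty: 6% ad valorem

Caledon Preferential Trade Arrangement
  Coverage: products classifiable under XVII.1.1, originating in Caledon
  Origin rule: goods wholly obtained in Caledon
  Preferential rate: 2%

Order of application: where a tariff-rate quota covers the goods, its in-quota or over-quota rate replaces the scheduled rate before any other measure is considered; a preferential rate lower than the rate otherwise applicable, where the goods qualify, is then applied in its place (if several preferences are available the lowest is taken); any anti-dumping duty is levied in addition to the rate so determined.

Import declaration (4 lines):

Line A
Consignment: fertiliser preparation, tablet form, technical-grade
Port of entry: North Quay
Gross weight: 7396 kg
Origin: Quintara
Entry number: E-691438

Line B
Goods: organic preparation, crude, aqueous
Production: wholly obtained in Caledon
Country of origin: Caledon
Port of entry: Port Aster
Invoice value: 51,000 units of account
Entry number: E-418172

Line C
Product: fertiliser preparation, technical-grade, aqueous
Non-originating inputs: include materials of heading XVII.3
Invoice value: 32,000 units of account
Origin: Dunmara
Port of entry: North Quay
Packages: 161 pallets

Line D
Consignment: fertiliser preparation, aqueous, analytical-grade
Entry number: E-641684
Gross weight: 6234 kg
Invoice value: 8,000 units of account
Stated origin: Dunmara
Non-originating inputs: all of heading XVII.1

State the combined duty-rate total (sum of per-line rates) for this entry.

Line A: fertiliser → XVII.3; tablet form → XVII.3.2; technical-grade → XVII.3.2.1. Scheduled 31%. quota on XVII.3 exhausted → over-quota 17%. → 17%.
Line B: organic → XVII.1; aqueous → XVII.1.1; crude → XVII.1.1.2. Scheduled 31%. Caledon agreement on XVII.1.1: wholly obtained → 2% available; preferential 2%. → 2%.
Line C: fertiliser → XVII.3; aqueous → XVII.3.1; technical-grade → XVII.3.1.2. Scheduled 8%. quota on XVII.3 exhausted → over-quota 17%; Dunmara agreement on XVII.2: XVII.3.1.2 not covered. → 17%.
Line D: fertiliser → XVII.3; aqueous → XVII.3.1; analytical-grade → XVII.3.1.1. Scheduled 15%. quota on XVII.3 exhausted → over-quota 17%; Dunmara agreement on XVII.2: XVII.3.1.1 not covered. → 17%.
Sum: 17% + 2% + 17% + 17% = 53%.

53%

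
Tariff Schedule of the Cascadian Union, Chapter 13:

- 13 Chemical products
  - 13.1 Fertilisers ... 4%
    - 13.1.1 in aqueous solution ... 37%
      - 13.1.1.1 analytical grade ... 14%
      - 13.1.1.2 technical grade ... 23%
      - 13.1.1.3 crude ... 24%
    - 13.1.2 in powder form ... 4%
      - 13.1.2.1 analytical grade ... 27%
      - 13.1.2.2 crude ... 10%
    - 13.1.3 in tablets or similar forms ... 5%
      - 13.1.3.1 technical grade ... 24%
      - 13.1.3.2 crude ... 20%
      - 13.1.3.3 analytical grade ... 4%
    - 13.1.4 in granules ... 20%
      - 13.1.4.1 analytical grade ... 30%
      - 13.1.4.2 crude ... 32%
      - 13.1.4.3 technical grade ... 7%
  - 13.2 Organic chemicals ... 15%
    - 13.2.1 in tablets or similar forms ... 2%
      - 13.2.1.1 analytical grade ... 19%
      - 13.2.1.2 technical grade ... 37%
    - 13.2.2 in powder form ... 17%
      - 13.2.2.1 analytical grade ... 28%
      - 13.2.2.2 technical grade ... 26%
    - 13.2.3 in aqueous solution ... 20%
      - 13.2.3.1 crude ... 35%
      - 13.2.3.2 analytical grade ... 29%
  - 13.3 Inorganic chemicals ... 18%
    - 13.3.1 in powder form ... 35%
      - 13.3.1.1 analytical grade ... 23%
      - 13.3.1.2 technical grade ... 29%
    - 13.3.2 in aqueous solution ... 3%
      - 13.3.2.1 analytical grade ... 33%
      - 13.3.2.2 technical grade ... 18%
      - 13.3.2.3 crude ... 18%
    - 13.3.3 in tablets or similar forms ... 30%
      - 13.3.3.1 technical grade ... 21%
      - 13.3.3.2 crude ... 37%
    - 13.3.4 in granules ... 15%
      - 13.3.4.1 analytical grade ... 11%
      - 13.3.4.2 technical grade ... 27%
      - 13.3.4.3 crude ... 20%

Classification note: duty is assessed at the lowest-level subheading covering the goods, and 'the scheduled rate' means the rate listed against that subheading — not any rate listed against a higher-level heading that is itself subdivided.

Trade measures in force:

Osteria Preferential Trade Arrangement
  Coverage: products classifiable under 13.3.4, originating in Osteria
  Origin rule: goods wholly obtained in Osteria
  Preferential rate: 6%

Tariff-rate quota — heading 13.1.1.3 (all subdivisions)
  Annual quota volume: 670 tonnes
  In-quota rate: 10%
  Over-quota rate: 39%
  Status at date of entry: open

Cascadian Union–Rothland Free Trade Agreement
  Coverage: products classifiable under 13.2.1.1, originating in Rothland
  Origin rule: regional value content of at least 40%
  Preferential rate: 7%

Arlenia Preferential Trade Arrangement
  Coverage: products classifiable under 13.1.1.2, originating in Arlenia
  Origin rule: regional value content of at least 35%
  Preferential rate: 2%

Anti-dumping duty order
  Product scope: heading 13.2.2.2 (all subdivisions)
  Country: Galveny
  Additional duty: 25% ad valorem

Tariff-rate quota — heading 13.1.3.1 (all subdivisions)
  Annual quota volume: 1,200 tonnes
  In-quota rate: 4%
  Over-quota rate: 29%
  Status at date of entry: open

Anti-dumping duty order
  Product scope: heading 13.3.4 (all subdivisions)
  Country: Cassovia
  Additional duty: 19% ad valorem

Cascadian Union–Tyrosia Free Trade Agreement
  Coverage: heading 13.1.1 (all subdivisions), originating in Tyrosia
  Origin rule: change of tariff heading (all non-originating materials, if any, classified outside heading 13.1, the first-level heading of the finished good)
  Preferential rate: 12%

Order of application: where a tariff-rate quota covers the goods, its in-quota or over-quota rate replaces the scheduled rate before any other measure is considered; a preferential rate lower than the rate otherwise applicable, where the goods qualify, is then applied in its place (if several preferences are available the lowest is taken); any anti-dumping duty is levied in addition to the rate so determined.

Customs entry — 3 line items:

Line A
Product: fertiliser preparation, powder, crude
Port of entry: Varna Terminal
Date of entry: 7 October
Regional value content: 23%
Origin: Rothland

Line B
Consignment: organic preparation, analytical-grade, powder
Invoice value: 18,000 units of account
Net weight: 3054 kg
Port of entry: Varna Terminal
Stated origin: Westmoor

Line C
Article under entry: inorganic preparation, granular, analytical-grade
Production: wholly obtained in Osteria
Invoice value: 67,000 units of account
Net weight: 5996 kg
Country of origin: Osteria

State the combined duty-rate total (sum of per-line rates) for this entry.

44%

Line A: fertiliser → 13.1; powder → 13.1.2; crude → 13.1.2.2. Scheduled 10%. Rothland agreement on 13.2.1.1: 13.1.2.2 not covered. → 10%.
Line B: organic → 13.2; powder → 13.2.2; analytical-grade → 13.2.2.1. Scheduled 28%. No special measure applies. → 28%.
Line C: inorganic → 13.3; granular → 13.3.4; analytical-grade → 13.3.4.1. Scheduled 11%. Osteria agreement on 13.3.4: wholly obtained → 6% available; preferential 6%. → 6%.
Sum: 10% + 28% + 6% = 44%.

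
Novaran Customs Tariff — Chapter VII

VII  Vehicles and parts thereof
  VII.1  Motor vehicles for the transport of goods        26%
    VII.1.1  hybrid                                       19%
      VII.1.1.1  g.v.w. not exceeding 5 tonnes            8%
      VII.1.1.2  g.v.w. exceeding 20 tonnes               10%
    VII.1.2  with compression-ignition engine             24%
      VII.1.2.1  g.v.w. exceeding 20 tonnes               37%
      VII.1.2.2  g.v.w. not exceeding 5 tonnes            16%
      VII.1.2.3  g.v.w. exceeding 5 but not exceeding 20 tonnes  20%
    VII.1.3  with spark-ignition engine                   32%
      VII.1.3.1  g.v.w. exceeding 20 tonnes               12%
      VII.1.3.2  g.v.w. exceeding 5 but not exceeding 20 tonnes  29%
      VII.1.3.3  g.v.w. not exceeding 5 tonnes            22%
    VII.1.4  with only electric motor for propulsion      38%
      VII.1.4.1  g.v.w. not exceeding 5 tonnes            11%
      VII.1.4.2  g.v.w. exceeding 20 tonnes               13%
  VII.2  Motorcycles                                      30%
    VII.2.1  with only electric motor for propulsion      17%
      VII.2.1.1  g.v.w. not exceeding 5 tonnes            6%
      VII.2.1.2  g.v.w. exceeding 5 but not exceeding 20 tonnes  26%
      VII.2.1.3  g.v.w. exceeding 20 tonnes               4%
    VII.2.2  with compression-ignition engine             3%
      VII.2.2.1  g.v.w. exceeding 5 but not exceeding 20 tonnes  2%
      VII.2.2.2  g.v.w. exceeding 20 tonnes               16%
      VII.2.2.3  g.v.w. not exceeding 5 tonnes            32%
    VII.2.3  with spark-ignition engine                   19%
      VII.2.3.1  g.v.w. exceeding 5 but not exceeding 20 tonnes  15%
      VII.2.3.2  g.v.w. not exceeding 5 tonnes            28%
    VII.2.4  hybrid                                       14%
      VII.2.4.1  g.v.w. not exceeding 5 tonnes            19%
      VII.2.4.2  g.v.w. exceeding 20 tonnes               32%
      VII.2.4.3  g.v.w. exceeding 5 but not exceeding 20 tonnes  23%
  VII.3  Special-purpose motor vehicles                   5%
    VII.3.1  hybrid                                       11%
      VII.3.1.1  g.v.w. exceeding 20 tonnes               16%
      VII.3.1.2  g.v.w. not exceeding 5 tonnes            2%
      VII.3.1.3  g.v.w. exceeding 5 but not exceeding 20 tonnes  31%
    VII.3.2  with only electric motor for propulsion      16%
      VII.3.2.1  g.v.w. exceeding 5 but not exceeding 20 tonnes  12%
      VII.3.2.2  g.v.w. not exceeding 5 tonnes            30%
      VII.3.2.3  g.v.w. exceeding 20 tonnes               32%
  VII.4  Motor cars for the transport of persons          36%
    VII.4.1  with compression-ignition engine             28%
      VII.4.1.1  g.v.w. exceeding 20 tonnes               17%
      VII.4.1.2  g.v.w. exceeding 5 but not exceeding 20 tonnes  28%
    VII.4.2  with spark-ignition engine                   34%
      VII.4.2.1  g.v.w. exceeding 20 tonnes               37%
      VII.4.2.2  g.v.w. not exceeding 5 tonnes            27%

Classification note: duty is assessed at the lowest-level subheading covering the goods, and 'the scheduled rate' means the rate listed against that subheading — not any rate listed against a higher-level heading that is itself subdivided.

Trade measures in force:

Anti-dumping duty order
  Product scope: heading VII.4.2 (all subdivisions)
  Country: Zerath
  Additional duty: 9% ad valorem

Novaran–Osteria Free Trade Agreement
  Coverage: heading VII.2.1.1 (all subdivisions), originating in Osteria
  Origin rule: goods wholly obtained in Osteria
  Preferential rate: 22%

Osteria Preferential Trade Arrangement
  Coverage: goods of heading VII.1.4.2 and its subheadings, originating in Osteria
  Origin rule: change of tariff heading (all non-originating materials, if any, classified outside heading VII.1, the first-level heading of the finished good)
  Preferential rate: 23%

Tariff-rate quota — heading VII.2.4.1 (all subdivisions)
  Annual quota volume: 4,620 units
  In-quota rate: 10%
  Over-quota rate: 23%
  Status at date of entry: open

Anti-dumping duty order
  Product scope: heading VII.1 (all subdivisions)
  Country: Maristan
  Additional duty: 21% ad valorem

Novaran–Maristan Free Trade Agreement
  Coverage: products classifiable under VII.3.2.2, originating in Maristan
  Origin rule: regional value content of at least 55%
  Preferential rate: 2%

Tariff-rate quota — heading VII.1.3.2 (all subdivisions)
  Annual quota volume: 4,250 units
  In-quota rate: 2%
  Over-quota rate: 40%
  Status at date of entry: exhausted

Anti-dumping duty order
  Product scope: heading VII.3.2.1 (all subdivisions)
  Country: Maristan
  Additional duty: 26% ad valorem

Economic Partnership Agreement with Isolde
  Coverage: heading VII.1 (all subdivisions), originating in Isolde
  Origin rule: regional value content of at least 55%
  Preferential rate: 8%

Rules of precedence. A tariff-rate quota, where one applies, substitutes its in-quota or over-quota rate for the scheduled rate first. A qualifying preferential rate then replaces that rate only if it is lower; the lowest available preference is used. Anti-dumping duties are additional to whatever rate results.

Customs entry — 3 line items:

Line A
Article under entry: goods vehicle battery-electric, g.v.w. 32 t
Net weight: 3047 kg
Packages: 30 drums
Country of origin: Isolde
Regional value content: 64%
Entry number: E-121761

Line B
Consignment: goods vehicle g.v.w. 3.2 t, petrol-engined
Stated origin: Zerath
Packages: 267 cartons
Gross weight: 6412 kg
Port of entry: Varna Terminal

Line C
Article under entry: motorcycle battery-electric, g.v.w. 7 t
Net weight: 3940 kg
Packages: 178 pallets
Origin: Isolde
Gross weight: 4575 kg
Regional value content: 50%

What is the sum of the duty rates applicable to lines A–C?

Line A: goods vehicle → VII.1; battery-electric → VII.1.4; g.v.w. 32 t → VII.1.4.2. Scheduled 13%. Isolde agreement on VII.1: RVC ≥ 55% → 8% available; preferential 8%. → 8%.
Line B: goods vehicle → VII.1; petrol-engined → VII.1.3; g.v.w. 3.2 t → VII.1.3.3. Scheduled 22%. No special measure applies. → 22%.
Line C: motorcycle → VII.2; battery-electric → VII.2.1; g.v.w. 7 t → VII.2.1.2. Scheduled 26%. Isolde agreement on VII.1: VII.2.1.2 not covered. → 26%.
Sum: 8% + 22% + 26% = 56%.

56%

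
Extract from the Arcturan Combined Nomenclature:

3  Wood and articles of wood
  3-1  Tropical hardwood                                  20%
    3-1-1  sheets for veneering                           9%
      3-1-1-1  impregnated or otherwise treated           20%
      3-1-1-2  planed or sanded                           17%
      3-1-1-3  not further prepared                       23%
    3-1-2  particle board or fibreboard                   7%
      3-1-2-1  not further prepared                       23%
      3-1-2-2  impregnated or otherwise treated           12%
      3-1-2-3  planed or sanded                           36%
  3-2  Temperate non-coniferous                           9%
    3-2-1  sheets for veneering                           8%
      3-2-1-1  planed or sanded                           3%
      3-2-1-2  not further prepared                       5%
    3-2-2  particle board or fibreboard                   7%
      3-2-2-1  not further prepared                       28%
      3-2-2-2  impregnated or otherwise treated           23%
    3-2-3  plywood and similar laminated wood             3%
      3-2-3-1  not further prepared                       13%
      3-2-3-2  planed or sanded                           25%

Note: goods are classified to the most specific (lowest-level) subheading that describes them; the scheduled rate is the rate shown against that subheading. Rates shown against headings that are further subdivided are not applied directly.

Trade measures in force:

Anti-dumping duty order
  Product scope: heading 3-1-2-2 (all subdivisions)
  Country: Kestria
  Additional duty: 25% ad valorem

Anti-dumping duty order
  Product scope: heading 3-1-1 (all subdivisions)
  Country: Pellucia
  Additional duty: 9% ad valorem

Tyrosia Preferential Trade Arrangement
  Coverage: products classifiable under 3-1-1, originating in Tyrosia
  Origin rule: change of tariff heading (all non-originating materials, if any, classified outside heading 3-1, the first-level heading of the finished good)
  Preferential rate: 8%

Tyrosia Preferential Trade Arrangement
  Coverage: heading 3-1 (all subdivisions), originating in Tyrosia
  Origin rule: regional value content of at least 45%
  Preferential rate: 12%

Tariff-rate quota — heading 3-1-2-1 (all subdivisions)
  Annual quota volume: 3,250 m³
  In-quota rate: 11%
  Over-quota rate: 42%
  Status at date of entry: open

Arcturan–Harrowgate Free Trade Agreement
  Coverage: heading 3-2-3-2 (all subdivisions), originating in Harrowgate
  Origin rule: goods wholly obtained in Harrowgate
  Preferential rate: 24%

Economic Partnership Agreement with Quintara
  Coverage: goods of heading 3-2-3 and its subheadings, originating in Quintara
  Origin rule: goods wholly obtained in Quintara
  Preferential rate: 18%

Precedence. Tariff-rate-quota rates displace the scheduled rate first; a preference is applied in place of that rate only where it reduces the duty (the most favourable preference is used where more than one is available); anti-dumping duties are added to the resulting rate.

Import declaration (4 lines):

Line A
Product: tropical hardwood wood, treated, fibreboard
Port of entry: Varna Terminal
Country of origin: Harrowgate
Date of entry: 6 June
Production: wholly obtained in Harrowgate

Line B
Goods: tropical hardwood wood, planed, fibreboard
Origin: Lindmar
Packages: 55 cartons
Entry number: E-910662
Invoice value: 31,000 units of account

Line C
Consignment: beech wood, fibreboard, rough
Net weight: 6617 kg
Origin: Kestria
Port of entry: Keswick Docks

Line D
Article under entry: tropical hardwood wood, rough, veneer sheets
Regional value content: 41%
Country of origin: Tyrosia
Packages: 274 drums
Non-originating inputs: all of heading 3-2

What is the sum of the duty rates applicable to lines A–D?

84%

Line A: tropical hardwood → 3-1; fibreboard → 3-1-2; treated → 3-1-2-2. Scheduled 12%. Harrowgate agreement on 3-2-3-2: 3-1-2-2 not covered. → 12%.
Line B: tropical hardwood → 3-1; fibreboard → 3-1-2; planed → 3-1-2-3. Scheduled 36%. No special measure applies. → 36%.
Line C: beech → 3-2; fibreboard → 3-2-2; rough → 3-2-2-1. Scheduled 28%. No special measure applies. → 28%.
Line D: tropical hardwood → 3-1; veneer sheets → 3-1-1; rough → 3-1-1-3. Scheduled 23%. Tyrosia agreement on 3-1-1: CTH met → 8% available; Tyrosia agreement on 3-1: RVC < 45%; preferential 8%. → 8%.
Sum: 12% + 36% + 28% + 8% = 84%.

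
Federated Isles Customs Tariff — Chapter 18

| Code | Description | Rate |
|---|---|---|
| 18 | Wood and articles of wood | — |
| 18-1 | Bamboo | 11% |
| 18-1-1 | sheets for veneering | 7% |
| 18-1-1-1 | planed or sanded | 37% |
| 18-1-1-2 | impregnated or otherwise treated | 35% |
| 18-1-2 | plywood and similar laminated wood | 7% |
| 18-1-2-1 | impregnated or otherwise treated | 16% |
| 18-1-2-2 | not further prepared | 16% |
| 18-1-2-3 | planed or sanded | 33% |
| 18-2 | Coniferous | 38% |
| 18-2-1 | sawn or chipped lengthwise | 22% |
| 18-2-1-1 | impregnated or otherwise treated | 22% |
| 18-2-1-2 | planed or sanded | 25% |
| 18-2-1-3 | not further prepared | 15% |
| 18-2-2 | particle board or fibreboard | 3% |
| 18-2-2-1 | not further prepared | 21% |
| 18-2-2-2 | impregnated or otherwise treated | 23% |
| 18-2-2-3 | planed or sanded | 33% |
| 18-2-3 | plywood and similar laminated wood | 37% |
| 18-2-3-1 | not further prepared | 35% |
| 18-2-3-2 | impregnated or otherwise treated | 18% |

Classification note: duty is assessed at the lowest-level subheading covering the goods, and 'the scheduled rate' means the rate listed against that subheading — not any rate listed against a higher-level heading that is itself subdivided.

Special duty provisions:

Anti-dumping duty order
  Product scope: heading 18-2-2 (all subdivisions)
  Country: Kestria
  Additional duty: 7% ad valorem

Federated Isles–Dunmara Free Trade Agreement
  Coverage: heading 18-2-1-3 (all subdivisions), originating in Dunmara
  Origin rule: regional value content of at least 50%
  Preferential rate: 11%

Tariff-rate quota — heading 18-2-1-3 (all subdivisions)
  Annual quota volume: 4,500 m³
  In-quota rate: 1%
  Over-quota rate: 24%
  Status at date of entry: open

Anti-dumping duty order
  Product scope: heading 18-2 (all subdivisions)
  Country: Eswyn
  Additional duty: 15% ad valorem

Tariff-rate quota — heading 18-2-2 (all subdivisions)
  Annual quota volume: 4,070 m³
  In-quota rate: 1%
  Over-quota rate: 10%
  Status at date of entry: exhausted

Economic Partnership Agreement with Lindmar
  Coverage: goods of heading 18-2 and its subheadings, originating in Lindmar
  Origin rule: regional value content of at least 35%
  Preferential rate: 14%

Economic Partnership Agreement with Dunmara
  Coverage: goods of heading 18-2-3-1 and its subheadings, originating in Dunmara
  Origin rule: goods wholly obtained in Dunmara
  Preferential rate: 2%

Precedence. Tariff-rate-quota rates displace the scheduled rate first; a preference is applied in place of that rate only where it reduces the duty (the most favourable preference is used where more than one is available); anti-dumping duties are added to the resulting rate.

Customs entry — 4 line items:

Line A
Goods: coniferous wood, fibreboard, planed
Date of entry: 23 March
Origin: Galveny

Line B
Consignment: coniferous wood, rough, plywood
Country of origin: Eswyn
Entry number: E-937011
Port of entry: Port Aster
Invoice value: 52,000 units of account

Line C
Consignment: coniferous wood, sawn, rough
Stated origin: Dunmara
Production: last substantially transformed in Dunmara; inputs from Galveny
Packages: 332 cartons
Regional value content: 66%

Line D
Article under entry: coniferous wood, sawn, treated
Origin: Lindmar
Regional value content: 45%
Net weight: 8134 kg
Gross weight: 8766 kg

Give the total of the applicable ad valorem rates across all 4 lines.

75%

Line A: coniferous → 18-2; fibreboard → 18-2-2; planed → 18-2-2-3. Scheduled 33%. quota on 18-2-2 exhausted → over-quota 10%. → 10%.
Line B: coniferous → 18-2; plywood → 18-2-3; rough → 18-2-3-1. Scheduled 35%. anti-dumping (Eswyn, 18-2): +15%; total 35% + 15% = 50%. → 50%.
Line C: coniferous → 18-2; sawn → 18-2-1; rough → 18-2-1-3. Scheduled 15%. quota on 18-2-1-3 open → in-quota 1%; Dunmara agreement on 18-2-1-3: RVC ≥ 50% → 11% available; Dunmara agreement on 18-2-3-1: 18-2-1-3 not covered; preference 11% not lower than 1% → no reduction. → 1%.
Line D: coniferous → 18-2; sawn → 18-2-1; treated → 18-2-1-1. Scheduled 22%. Lindmar agreement on 18-2: RVC ≥ 35% → 14% available; preferential 14%. → 14%.
Sum: 10% + 50% + 1% + 14% = 75%.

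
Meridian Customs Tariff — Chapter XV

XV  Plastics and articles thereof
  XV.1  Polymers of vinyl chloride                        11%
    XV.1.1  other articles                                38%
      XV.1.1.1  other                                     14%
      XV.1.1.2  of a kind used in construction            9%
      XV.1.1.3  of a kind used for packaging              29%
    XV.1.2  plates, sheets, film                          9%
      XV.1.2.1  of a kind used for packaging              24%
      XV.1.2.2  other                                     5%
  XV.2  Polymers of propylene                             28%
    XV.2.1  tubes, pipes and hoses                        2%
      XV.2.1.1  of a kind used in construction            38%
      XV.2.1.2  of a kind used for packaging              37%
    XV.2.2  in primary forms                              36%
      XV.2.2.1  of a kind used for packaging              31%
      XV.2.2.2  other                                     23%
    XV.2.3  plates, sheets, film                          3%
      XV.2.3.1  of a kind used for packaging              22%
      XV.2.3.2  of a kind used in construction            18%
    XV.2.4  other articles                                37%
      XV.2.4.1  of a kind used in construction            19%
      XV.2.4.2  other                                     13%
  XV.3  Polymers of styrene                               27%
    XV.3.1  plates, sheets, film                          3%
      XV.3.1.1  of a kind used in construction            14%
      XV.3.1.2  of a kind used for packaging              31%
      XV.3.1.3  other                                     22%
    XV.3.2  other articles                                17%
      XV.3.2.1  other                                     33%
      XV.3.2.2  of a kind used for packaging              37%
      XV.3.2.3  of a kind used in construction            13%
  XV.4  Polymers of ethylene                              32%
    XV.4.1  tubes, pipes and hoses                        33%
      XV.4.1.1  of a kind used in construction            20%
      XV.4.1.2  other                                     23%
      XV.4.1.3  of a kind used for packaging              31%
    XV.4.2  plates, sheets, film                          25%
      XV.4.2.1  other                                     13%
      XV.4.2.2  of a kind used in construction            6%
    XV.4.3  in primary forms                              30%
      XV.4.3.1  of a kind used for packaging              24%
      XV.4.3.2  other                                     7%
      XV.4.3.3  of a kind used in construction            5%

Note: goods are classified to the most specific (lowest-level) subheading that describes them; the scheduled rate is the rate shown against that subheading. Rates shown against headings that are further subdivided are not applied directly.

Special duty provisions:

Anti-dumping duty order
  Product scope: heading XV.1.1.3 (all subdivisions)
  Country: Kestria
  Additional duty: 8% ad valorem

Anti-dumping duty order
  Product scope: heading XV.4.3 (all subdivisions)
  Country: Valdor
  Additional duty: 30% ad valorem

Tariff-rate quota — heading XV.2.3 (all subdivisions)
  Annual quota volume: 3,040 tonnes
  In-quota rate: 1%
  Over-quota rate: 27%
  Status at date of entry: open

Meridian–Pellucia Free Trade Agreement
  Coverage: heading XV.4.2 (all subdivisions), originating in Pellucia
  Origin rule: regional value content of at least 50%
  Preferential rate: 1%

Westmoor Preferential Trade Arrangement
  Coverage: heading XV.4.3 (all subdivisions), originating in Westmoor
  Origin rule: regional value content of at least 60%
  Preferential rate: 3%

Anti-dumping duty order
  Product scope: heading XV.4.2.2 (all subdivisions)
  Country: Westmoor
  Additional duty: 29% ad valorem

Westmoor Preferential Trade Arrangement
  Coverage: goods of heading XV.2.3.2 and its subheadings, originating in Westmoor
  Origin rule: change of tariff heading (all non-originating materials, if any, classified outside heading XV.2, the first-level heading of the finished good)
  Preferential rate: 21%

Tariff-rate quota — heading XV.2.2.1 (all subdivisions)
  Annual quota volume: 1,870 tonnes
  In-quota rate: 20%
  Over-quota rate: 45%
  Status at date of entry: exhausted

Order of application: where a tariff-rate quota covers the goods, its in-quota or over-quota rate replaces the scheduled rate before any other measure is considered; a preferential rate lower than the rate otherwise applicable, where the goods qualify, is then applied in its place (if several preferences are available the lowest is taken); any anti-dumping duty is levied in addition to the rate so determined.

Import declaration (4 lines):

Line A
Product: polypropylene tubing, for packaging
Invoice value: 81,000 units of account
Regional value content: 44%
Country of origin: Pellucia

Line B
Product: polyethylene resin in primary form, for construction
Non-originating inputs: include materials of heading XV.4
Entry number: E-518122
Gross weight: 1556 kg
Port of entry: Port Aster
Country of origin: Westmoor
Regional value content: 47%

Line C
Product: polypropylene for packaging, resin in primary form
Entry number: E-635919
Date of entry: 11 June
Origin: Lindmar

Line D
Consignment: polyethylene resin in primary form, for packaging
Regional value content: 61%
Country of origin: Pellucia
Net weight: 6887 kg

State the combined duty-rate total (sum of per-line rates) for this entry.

111%

Line A: polypropylene → XV.2; tubing → XV.2.1; for packaging → XV.2.1.2. Scheduled 37%. Pellucia agreement on XV.4.2: XV.2.1.2 not covered. → 37%.
Line B: polyethylene → XV.4; resin in primary form → XV.4.3; for construction → XV.4.3.3. Scheduled 5%. Westmoor agreement on XV.4.3: RVC < 60%; Westmoor agreement on XV.2.3.2: XV.4.3.3 not covered. → 5%.
Line C: polypropylene → XV.2; resin in primary form → XV.2.2; for packaging → XV.2.2.1. Scheduled 31%. quota on XV.2.2.1 exhausted → over-quota 45%. → 45%.
Line D: polyethylene → XV.4; resin in primary form → XV.4.3; for packaging → XV.4.3.1. Scheduled 24%. Pellucia agreement on XV.4.2: XV.4.3.1 not covered. → 24%.
Sum: 37% + 5% + 45% + 24% = 111%.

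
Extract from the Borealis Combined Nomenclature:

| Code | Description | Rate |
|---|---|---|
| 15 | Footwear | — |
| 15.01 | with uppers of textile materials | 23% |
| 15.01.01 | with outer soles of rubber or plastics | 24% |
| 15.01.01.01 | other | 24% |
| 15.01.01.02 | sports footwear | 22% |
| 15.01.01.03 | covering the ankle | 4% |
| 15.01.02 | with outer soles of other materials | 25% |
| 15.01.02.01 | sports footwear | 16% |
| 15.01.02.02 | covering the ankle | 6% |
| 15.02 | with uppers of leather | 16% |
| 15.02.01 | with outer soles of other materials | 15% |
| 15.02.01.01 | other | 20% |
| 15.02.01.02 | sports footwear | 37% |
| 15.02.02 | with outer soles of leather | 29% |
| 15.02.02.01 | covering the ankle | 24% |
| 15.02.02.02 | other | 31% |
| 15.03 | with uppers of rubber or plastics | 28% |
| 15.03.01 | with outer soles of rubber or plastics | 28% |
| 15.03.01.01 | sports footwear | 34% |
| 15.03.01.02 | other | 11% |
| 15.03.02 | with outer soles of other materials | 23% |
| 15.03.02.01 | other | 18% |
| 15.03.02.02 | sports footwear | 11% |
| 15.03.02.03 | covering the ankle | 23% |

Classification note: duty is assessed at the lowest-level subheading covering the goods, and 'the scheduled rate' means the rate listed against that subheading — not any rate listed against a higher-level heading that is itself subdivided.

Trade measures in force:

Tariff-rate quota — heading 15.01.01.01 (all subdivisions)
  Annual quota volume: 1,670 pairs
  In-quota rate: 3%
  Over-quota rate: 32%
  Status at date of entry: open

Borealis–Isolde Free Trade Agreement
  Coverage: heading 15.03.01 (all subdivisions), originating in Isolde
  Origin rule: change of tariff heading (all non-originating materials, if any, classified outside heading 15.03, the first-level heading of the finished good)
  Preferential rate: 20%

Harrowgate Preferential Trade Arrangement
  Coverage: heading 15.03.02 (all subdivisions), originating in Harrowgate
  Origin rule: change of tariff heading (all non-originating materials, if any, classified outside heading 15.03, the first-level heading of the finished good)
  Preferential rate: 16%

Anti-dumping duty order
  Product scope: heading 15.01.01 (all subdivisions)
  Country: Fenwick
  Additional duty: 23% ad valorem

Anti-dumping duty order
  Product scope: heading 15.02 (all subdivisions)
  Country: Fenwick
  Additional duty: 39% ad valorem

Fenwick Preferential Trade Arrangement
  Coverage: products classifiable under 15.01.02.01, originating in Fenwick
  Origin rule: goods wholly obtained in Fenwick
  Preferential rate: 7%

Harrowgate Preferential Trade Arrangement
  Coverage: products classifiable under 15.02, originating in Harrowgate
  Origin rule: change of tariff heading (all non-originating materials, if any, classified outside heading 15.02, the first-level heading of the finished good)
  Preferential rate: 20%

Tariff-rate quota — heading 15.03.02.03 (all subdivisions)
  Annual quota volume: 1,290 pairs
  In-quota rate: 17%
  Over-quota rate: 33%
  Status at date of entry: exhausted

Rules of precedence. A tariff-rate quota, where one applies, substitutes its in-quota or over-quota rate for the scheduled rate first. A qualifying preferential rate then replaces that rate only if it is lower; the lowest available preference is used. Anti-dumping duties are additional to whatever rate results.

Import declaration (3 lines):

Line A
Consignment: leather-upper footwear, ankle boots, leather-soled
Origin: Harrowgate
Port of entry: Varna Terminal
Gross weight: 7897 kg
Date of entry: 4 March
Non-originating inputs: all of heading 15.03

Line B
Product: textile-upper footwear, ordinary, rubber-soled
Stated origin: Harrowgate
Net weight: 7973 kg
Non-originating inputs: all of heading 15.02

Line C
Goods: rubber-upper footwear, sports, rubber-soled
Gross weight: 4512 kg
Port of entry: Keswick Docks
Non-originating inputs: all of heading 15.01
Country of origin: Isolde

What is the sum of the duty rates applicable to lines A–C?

Line A: leather-upper → 15.02; leather-soled → 15.02.02; ankle boots → 15.02.02.01. Scheduled 24%. Harrowgate agreement on 15.03.02: 15.02.02.01 not covered; Harrowgate agreement on 15.02: CTH met → 20% available; preferential 20%. → 20%.
Line B: textile-upper → 15.01; rubber-soled → 15.01.01; ordinary → 15.01.01.01. Scheduled 24%. quota on 15.01.01.01 open → in-quota 3%; Harrowgate agreement on 15.03.02: 15.01.01.01 not covered; Harrowgate agreement on 15.02: 15.01.01.01 not covered. → 3%.
Line C: rubber-upper → 15.03; rubber-soled → 15.03.01; sports → 15.03.01.01. Scheduled 34%. Isolde agreement on 15.03.01: CTH met → 20% available; preferential 20%. → 20%.
Sum: 20% + 3% + 20% = 43%.

43%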